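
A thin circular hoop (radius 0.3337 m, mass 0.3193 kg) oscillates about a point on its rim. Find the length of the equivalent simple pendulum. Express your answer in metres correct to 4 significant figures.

0.6674 m

The equivalent simple-pendulum length is L_eq = I/(md), where I is about the pivot and d = 0.33370 m.
I_cm = mR² = 0.035556 kg·m², so I = I_cm + md² = 0.035556 + 0.035556 = 0.071112 kg·m².
L_eq = 0.071112/(0.3193 × 0.33370) = 0.6674 m.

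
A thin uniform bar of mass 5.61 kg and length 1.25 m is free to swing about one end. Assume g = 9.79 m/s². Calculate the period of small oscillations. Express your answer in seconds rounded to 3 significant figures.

1.83 s

For a physical pendulum T = 2π√(I/(mgd)), with d = 0.6250 m from pivot to centre of mass.
I_cm = mL²/12 = 5.61 × 1.25²/12 = 0.7305 kg·m²; I = I_cm + md² = 0.7305 + 5.61 × 0.6250² = 2.922 kg·m².
T = 2π√(2.922/(5.61 × 9.79 × 0.6250)) = 1.83 s.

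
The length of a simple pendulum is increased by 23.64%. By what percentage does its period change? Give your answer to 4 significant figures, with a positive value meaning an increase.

T ∝ √L, so T'/T = √(1.2364) = 1.1119.
Percentage change in T = (1.1119 − 1) × 100% = 11.19%.

11.19%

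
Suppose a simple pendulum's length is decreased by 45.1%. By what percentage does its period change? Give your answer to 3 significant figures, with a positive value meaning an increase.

-25.9%

T ∝ √L, so T'/T = √(0.5490) = 0.7409.
Percentage change in T = (0.7409 − 1) × 100% = -25.9%.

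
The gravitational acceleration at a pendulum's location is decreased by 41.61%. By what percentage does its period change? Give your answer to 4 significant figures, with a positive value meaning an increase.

30.87%

T ∝ 1/√g, so T'/T = 1/√(0.58390) = 1.3087.
Percentage change in T = (1.3087 − 1) × 100% = 30.87%.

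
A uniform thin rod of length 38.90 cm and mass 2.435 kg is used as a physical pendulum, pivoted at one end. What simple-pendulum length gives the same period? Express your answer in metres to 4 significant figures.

0.2593 m

The equivalent simple-pendulum length is L_eq = I/(md), where I is about the pivot and d = 0.19450 m.
I_cm = (1/12)mL² = 0.030706 kg·m², so I = I_cm + md² = 0.030706 + 0.092117 = 0.12282 kg·m².
L_eq = 0.12282/(2.435 × 0.19450) = 0.2593 m.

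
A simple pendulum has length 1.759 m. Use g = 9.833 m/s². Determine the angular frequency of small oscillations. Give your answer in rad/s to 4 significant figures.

ω = √(g/L) = √(9.833/1.759) = 2.364 rad/s.

2.364 rad/s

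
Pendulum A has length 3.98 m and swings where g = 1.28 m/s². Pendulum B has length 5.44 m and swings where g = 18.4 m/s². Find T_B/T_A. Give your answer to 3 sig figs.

0.308

T = 2π√(L/g), so T_B/T_A = √((L_B/g_B)/(L_A/g_A)) = √((5.44/18.4)/(3.98/1.28)) = 0.308.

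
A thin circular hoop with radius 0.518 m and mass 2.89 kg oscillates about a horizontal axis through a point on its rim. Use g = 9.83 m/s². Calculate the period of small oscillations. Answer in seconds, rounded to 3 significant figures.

I_cm = mr² = 0.7755 kg·m². The pivot is at distance d = 0.518 m from the centre of mass.
By the parallel-axis theorem, I = I_cm + md² = 0.7755 + 0.7755 = 1.551 kg·m².
T = 2π√(I/(mgd)) = 2π√(1.551/(2.89 × 9.83 × 0.518)) = 2.04 s.

2.04 s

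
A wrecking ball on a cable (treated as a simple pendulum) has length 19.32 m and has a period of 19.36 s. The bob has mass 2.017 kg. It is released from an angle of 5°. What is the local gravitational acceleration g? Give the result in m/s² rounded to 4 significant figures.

From T = 2π√(L/g), g = 4π²L/T² = 4π² × 19.32/19.360² = 2.035 m/s².

2.035 m/s²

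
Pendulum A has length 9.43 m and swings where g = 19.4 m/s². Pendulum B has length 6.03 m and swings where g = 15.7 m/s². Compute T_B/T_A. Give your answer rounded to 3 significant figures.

T = 2π√(L/g), so T_B/T_A = √((L_B/g_B)/(L_A/g_A)) = √((6.03/15.7)/(9.43/19.4)) = 0.889.

0.889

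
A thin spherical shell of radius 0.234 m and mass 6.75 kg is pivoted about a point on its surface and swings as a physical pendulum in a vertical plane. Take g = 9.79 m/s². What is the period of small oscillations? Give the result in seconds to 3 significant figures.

1.25 s

I_cm = (2/3)mr² = 0.2464 kg·m². The pivot is at distance d = 0.234 m from the centre of mass.
By the parallel-axis theorem, I = I_cm + md² = 0.2464 + 0.3696 = 0.6160 kg·m².
T = 2π√(I/(mgd)) = 2π√(0.6160/(6.75 × 9.79 × 0.234)) = 1.25 s.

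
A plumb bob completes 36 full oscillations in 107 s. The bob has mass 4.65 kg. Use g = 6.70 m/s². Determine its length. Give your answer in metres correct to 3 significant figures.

1.50 m

T = 107/36 = 2.972 s.
From T = 2π√(L/g), L = gT²/(4π²) = 6.70 × 2.972²/(4π²) = 1.50 m.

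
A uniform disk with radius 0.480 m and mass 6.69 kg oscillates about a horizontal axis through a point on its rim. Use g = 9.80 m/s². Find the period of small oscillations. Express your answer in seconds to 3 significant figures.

I_cm = ½mr² = 0.7707 kg·m². The pivot is at distance d = 0.480 m from the centre of mass.
By the parallel-axis theorem, I = I_cm + md² = 0.7707 + 1.541 = 2.312 kg·m².
T = 2π√(I/(mgd)) = 2π√(2.312/(6.69 × 9.80 × 0.480)) = 1.70 s.

1.70 s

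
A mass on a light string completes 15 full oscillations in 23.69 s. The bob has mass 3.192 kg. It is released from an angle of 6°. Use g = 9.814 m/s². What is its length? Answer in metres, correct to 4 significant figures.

T = 23.69/15 = 1.5793 s.
From T = 2π√(L/g), L = gT²/(4π²) = 9.814 × 1.5793²/(4π²) = 0.6201 m.

0.6201 m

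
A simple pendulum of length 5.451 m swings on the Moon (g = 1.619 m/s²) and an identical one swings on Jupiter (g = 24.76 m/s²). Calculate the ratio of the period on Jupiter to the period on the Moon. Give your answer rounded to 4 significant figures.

0.2557

T ∝ 1/√g, so T₂/T₁ = √(g₁/g₂) = √(1.619/24.76) = 0.2557.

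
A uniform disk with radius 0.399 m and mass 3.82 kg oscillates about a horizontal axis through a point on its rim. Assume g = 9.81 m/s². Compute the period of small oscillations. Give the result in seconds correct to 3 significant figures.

I_cm = ½mr² = 0.3041 kg·m². The pivot is at distance d = 0.399 m from the centre of mass.
By the parallel-axis theorem, I = I_cm + md² = 0.3041 + 0.6081 = 0.9122 kg·m².
T = 2π√(I/(mgd)) = 2π√(0.9122/(3.82 × 9.81 × 0.399)) = 1.55 s.

1.55 s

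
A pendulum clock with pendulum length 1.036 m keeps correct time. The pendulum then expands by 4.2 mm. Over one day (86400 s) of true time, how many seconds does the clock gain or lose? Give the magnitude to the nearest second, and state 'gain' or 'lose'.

lose 175 s

T ∝ √L, so T'/T = √(1.04020/1.036) = 1.00202.
In 86400 s of true time the clock registers 86400/1.00202 = 86225.4 s, so it loses 175 s.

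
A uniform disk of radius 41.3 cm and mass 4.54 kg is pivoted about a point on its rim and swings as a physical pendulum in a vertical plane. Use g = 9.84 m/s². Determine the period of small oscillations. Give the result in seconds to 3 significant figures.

I_cm = ½mr² = 0.3872 kg·m². The pivot is at distance d = 0.413 m from the centre of mass.
By the parallel-axis theorem, I = I_cm + md² = 0.3872 + 0.7744 = 1.162 kg·m².
T = 2π√(I/(mgd)) = 2π√(1.162/(4.54 × 9.84 × 0.413)) = 1.58 s.

1.58 s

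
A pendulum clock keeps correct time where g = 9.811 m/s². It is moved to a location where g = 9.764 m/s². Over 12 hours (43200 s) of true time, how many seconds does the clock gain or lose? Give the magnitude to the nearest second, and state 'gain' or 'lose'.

The clock's period scales as T ∝ 1/√g, so T'/T = √(9.811/9.764) = 1.00240.
In 43200 s of true time the clock registers 43200/1.00240 = 43096.4 s, so it loses 104 s.

lose 104 s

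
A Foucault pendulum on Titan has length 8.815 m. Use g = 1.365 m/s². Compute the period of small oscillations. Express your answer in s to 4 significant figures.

T = 2π√(L/g) = 2π√(8.815/1.365) = 2π × 2.5412 = 15.97 s.

15.97 s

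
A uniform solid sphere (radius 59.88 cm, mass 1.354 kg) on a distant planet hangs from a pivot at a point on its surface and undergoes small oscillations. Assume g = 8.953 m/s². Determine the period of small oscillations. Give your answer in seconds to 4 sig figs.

1.923 s

I_cm = (2/5)mr² = 0.19420 kg·m². The pivot is at distance d = 0.5988 m from the centre of mass.
By the parallel-axis theorem, I = I_cm + md² = 0.19420 + 0.48549 = 0.67969 kg·m².
T = 2π√(I/(mgd)) = 2π√(0.67969/(1.354 × 8.953 × 0.5988)) = 1.923 s.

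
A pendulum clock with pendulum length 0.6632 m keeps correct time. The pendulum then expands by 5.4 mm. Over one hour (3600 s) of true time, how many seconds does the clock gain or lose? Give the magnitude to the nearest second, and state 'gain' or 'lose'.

T ∝ √L, so T'/T = √(0.66860/0.6632) = 1.00406.
In 3600 s of true time the clock registers 3600/1.00406 = 3585.4 s, so it loses 15 s.

lose 15 s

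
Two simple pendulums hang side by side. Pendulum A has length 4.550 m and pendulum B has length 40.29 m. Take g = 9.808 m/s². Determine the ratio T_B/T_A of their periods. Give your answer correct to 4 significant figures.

T ∝ √L, so T_B/T_A = √(L_B/L_A) = √(40.29/4.550) = 2.976.

2.976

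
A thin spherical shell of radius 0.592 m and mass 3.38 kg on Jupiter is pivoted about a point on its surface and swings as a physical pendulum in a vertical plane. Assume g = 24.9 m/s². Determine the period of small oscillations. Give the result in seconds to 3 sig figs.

I_cm = (2/3)mr² = 0.7897 kg·m². The pivot is at distance d = 0.592 m from the centre of mass.
By the parallel-axis theorem, I = I_cm + md² = 0.7897 + 1.185 = 1.974 kg·m².
T = 2π√(I/(mgd)) = 2π√(1.974/(3.38 × 24.9 × 0.592)) = 1.25 s.

1.25 s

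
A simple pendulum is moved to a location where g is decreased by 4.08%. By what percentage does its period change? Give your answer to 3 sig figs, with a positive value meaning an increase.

T ∝ 1/√g, so T'/T = 1/√(0.9592) = 1.021.
Percentage change in T = (1.021 − 1) × 100% = 2.10%.

2.10%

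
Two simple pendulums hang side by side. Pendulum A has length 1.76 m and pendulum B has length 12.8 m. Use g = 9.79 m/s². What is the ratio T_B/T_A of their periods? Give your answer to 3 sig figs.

2.70

T ∝ √L, so T_B/T_A = √(L_B/L_A) = √(12.8/1.76) = 2.70.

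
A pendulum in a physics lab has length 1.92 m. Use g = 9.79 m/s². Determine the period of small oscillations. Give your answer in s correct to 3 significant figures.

T = 2π√(L/g) = 2π√(1.92/9.79) = 2π × 0.4429 = 2.78 s.

2.78 s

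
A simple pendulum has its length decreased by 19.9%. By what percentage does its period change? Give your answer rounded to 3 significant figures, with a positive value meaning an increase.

T ∝ √L, so T'/T = √(0.8010) = 0.8950.
Percentage change in T = (0.8950 − 1) × 100% = -10.5%.

-10.5%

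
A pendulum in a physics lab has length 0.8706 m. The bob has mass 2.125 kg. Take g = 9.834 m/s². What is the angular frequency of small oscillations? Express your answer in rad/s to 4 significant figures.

ω = √(g/L) = √(9.834/0.8706) = 3.361 rad/s.

3.361 rad/s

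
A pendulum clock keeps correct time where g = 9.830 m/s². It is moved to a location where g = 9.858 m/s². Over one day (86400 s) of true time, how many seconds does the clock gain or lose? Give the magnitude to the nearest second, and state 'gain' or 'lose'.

gain 123 s

The clock's period scales as T ∝ 1/√g, so T'/T = √(9.830/9.858) = 0.998579.
In 86400 s of true time the clock registers 86400/0.998579 = 86523.0 s, so it gains 123 s.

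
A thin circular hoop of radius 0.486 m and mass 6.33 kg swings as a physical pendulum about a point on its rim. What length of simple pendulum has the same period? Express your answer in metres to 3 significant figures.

The equivalent simple-pendulum length is L_eq = I/(md), where I is about the pivot and d = 0.4860 m.
I_cm = mR² = 1.495 kg·m², so I = I_cm + md² = 1.495 + 1.495 = 2.990 kg·m².
L_eq = 2.990/(6.33 × 0.4860) = 0.972 m.

0.972 m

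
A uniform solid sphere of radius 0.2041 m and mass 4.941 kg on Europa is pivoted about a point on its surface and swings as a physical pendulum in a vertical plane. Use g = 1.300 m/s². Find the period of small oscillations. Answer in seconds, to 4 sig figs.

I_cm = (2/5)mr² = 0.082331 kg·m². The pivot is at distance d = 0.2041 m from the centre of mass.
By the parallel-axis theorem, I = I_cm + md² = 0.082331 + 0.20583 = 0.28816 kg·m².
T = 2π√(I/(mgd)) = 2π√(0.28816/(4.941 × 1.300 × 0.2041)) = 2.946 s.

2.946 s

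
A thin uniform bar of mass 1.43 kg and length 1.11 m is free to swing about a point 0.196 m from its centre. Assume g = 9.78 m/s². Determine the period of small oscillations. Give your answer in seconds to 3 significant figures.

1.70 s

For a physical pendulum T = 2π√(I/(mgd)), with d = 0.1960 m from pivot to centre of mass.
I_cm = mL²/12 = 1.43 × 1.11²/12 = 0.1468 kg·m²; I = I_cm + md² = 0.1468 + 1.43 × 0.1960² = 0.2018 kg·m².
T = 2π√(0.2018/(1.43 × 9.78 × 0.1960)) = 1.70 s.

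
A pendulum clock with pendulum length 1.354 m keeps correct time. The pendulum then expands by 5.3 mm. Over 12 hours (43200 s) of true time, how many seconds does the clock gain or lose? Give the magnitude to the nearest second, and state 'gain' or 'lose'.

T ∝ √L, so T'/T = √(1.35930/1.354) = 1.00196.
In 43200 s of true time the clock registers 43200/1.00196 = 43115.7 s, so it loses 84 s.

lose 84 s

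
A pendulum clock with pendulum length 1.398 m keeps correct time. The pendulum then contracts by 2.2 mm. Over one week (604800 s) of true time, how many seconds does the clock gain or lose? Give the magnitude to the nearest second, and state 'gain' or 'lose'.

gain 476 s

T ∝ √L, so T'/T = √(1.39580/1.398) = 0.999213.
In 604800 s of true time the clock registers 604800/0.999213 = 605276.4 s, so it gains 476 s.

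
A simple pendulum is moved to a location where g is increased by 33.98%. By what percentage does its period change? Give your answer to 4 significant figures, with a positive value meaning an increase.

T ∝ 1/√g, so T'/T = 1/√(1.3398) = 0.86393.
Percentage change in T = (0.86393 − 1) × 100% = -13.61%.

-13.61%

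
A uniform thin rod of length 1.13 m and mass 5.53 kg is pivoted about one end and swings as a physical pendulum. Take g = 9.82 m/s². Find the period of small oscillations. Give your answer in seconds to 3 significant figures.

1.74 s

For a physical pendulum T = 2π√(I/(mgd)), with d = 0.5650 m from pivot to centre of mass.
I_cm = mL²/12 = 5.53 × 1.13²/12 = 0.5884 kg·m²; I = I_cm + md² = 0.5884 + 5.53 × 0.5650² = 2.354 kg·m².
T = 2π√(2.354/(5.53 × 9.82 × 0.5650)) = 1.74 s.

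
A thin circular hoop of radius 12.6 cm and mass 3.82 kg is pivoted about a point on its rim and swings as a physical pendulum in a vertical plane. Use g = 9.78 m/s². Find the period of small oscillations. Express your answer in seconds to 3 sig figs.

1.01 s

I_cm = mr² = 0.06065 kg·m². The pivot is at distance d = 0.126 m from the centre of mass.
By the parallel-axis theorem, I = I_cm + md² = 0.06065 + 0.06065 = 0.1213 kg·m².
T = 2π√(I/(mgd)) = 2π√(0.1213/(3.82 × 9.78 × 0.126)) = 1.01 s.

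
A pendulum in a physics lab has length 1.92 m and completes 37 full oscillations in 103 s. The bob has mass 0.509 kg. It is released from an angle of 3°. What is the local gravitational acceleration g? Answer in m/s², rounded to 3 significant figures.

T = 103/37 = 2.784 s.
From T = 2π√(L/g), g = 4π²L/T² = 4π² × 1.92/2.784² = 9.78 m/s².

9.78 m/s²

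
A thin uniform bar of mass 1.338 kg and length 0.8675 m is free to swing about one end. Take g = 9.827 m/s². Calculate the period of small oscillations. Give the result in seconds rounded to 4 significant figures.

1.524 s

For a physical pendulum T = 2π√(I/(mgd)), with d = 0.43375 m from pivot to centre of mass.
I_cm = mL²/12 = 1.338 × 0.8675²/12 = 0.083910 kg·m²; I = I_cm + md² = 0.083910 + 1.338 × 0.43375² = 0.33564 kg·m².
T = 2π√(0.33564/(1.338 × 9.827 × 0.43375)) = 1.524 s.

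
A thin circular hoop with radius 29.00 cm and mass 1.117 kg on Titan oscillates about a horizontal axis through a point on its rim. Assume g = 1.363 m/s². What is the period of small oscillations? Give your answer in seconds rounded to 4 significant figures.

I_cm = mr² = 0.093940 kg·m². The pivot is at distance d = 0.2900 m from the centre of mass.
By the parallel-axis theorem, I = I_cm + md² = 0.093940 + 0.093940 = 0.18788 kg·m².
T = 2π√(I/(mgd)) = 2π√(0.18788/(1.117 × 1.363 × 0.2900)) = 4.099 s.

4.099 s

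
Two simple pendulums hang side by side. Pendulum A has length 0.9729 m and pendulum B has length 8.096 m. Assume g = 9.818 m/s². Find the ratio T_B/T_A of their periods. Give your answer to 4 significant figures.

2.885

T ∝ √L, so T_B/T_A = √(L_B/L_A) = √(8.096/0.9729) = 2.885.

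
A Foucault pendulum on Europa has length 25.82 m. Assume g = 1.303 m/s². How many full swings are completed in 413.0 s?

T = 2π√(L/g) = 2π√(25.82/1.303) = 27.970 s.
Number of complete oscillations = ⌊413.0/27.970⌋ = ⌊14.766⌋ = 14.

14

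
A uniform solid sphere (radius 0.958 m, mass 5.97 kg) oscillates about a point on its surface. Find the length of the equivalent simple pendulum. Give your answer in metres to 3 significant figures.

1.34 m

The equivalent simple-pendulum length is L_eq = I/(md), where I is about the pivot and d = 0.9580 m.
I_cm = (2/5)mR² = 2.192 kg·m², so I = I_cm + md² = 2.192 + 5.479 = 7.671 kg·m².
L_eq = 7.671/(5.97 × 0.9580) = 1.34 m.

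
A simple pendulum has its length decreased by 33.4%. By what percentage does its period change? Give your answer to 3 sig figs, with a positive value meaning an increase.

-18.4%

T ∝ √L, so T'/T = √(0.6660) = 0.8161.
Percentage change in T = (0.8161 − 1) × 100% = -18.4%.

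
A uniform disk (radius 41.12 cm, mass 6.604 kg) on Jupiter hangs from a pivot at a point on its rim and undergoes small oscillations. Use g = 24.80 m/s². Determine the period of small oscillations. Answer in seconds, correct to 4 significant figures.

I_cm = ½mr² = 0.55832 kg·m². The pivot is at distance d = 0.4112 m from the centre of mass.
By the parallel-axis theorem, I = I_cm + md² = 0.55832 + 1.1166 = 1.6750 kg·m².
T = 2π√(I/(mgd)) = 2π√(1.6750/(6.604 × 24.80 × 0.4112)) = 0.9909 s.

0.9909 s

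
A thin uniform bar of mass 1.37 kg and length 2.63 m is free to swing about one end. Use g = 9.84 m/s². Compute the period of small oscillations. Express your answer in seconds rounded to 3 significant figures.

2.65 s

For a physical pendulum T = 2π√(I/(mgd)), with d = 1.315 m from pivot to centre of mass.
I_cm = mL²/12 = 1.37 × 2.63²/12 = 0.7897 kg·m²; I = I_cm + md² = 0.7897 + 1.37 × 1.315² = 3.159 kg·m².
T = 2π√(3.159/(1.37 × 9.84 × 1.315)) = 2.65 s.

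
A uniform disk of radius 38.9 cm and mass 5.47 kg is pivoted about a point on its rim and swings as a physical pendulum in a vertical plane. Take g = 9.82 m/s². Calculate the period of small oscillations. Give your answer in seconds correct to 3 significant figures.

1.53 s

I_cm = ½mr² = 0.4139 kg·m². The pivot is at distance d = 0.389 m from the centre of mass.
By the parallel-axis theorem, I = I_cm + md² = 0.4139 + 0.8277 = 1.242 kg·m².
T = 2π√(I/(mgd)) = 2π√(1.242/(5.47 × 9.82 × 0.389)) = 1.53 s.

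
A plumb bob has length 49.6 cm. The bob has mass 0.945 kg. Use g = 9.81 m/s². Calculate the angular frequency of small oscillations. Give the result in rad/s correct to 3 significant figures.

4.45 rad/s

ω = √(g/L) = √(9.81/0.496) = 4.45 rad/s.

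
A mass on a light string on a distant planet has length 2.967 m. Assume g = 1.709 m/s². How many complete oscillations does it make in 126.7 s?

T = 2π√(L/g) = 2π√(2.967/1.709) = 8.2788 s.
Number of complete oscillations = ⌊126.7/8.2788⌋ = ⌊15.304⌋ = 15.

15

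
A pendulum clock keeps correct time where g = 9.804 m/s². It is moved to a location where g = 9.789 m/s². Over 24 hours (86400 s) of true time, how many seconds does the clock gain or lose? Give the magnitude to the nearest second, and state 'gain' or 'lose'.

lose 66 s

The clock's period scales as T ∝ 1/√g, so T'/T = √(9.804/9.789) = 1.00077.
In 86400 s of true time the clock registers 86400/1.00077 = 86333.9 s, so it loses 66 s.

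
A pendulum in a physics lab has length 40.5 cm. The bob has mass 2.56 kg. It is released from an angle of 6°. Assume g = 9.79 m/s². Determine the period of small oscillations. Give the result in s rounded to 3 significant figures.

1.28 s

T = 2π√(L/g) = 2π√(0.405/9.79) = 2π × 0.2034 = 1.28 s.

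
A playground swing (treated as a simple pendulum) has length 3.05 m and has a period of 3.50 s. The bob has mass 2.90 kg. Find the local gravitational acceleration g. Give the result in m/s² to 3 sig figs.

From T = 2π√(L/g), g = 4π²L/T² = 4π² × 3.05/3.500² = 9.83 m/s².

9.83 m/s²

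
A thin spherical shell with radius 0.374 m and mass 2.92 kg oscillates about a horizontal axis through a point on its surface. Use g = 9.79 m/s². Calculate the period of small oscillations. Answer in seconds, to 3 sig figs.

1.59 s

I_cm = (2/3)mr² = 0.2723 kg·m². The pivot is at distance d = 0.374 m from the centre of mass.
By the parallel-axis theorem, I = I_cm + md² = 0.2723 + 0.4084 = 0.6807 kg·m².
T = 2π√(I/(mgd)) = 2π√(0.6807/(2.92 × 9.79 × 0.374)) = 1.59 s.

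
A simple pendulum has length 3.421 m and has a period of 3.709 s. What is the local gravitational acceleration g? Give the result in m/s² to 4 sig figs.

9.817 m/s²

From T = 2π√(L/g), g = 4π²L/T² = 4π² × 3.421/3.7090² = 9.817 m/s².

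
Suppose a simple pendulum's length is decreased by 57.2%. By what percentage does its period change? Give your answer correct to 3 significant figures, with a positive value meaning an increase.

T ∝ √L, so T'/T = √(0.4280) = 0.6542.
Percentage change in T = (0.6542 − 1) × 100% = -34.6%.

-34.6%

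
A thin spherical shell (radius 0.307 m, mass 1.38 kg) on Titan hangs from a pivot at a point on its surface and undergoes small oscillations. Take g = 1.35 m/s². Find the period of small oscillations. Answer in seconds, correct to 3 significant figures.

I_cm = (2/3)mr² = 0.08671 kg·m². The pivot is at distance d = 0.307 m from the centre of mass.
By the parallel-axis theorem, I = I_cm + md² = 0.08671 + 0.1301 = 0.2168 kg·m².
T = 2π√(I/(mgd)) = 2π√(0.2168/(1.38 × 1.35 × 0.307)) = 3.87 s.

3.87 s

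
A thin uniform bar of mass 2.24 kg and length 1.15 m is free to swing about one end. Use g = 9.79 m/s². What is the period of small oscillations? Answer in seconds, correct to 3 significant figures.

For a physical pendulum T = 2π√(I/(mgd)), with d = 0.5750 m from pivot to centre of mass.
I_cm = mL²/12 = 2.24 × 1.15²/12 = 0.2469 kg·m²; I = I_cm + md² = 0.2469 + 2.24 × 0.5750² = 0.9875 kg·m².
T = 2π√(0.9875/(2.24 × 9.79 × 0.5750)) = 1.76 s.

1.76 s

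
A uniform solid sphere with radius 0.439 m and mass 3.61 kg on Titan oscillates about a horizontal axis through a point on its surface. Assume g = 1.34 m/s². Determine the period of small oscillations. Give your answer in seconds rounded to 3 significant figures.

4.26 s

I_cm = (2/5)mr² = 0.2783 kg·m². The pivot is at distance d = 0.439 m from the centre of mass.
By the parallel-axis theorem, I = I_cm + md² = 0.2783 + 0.6957 = 0.9740 kg·m².
T = 2π√(I/(mgd)) = 2π√(0.9740/(3.61 × 1.34 × 0.439)) = 4.26 s.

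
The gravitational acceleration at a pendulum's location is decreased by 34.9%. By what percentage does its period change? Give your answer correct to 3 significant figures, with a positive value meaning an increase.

23.9%

T ∝ 1/√g, so T'/T = 1/√(0.6510) = 1.239.
Percentage change in T = (1.239 − 1) × 100% = 23.9%.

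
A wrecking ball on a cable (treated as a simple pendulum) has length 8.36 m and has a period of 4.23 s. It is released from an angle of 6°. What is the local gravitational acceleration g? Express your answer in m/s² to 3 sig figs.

From T = 2π√(L/g), g = 4π²L/T² = 4π² × 8.36/4.230² = 18.4 m/s².

18.4 m/s²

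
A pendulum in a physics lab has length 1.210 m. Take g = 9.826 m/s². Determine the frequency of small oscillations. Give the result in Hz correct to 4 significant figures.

T = 2π√(L/g) = 2π√(1.210/9.826) = 2.2049 s, so f = 1/T = 0.4535 Hz.

0.4535 Hz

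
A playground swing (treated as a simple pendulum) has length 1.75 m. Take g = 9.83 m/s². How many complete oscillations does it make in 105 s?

39

T = 2π√(L/g) = 2π√(1.75/9.83) = 2.651 s.
Number of complete oscillations = ⌊105/2.651⌋ = ⌊39.61⌋ = 39.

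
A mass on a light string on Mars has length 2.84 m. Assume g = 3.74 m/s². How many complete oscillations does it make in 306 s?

55

T = 2π√(L/g) = 2π√(2.84/3.74) = 5.475 s.
Number of complete oscillations = ⌊306/5.475⌋ = ⌊55.89⌋ = 55.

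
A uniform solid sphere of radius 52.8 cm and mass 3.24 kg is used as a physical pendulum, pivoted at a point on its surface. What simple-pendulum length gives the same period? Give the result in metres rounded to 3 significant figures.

0.739 m

The equivalent simple-pendulum length is L_eq = I/(md), where I is about the pivot and d = 0.5280 m.
I_cm = (2/5)mR² = 0.3613 kg·m², so I = I_cm + md² = 0.3613 + 0.9033 = 1.265 kg·m².
L_eq = 1.265/(3.24 × 0.5280) = 0.739 m.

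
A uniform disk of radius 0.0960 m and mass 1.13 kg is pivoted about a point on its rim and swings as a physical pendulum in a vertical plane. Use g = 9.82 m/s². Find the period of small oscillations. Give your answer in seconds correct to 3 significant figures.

I_cm = ½mr² = 0.005207 kg·m². The pivot is at distance d = 0.0960 m from the centre of mass.
By the parallel-axis theorem, I = I_cm + md² = 0.005207 + 0.01041 = 0.01562 kg·m².
T = 2π√(I/(mgd)) = 2π√(0.01562/(1.13 × 9.82 × 0.0960)) = 0.761 s.

0.761 s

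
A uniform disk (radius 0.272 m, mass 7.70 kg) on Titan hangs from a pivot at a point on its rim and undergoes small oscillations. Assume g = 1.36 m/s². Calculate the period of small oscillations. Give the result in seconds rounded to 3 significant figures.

I_cm = ½mr² = 0.2848 kg·m². The pivot is at distance d = 0.272 m from the centre of mass.
By the parallel-axis theorem, I = I_cm + md² = 0.2848 + 0.5697 = 0.8545 kg·m².
T = 2π√(I/(mgd)) = 2π√(0.8545/(7.70 × 1.36 × 0.272)) = 3.44 s.

3.44 s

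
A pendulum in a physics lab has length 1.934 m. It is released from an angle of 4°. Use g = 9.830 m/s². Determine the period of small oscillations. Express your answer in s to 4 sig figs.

2.787 s

T = 2π√(L/g) = 2π√(1.934/9.830) = 2π × 0.44356 = 2.787 s.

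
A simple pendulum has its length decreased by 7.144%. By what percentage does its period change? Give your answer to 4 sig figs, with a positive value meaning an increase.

T ∝ √L, so T'/T = √(0.92856) = 0.96362.
Percentage change in T = (0.96362 − 1) × 100% = -3.638%.

-3.638%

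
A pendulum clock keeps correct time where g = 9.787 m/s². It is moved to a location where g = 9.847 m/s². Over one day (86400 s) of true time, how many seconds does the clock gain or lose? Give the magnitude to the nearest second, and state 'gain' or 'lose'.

The clock's period scales as T ∝ 1/√g, so T'/T = √(9.787/9.847) = 0.996949.
In 86400 s of true time the clock registers 86400/0.996949 = 86664.4 s, so it gains 264 s.

gain 264 s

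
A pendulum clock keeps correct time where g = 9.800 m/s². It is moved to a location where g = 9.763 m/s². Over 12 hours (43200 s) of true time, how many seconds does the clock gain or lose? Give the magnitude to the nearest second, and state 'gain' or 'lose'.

The clock's period scales as T ∝ 1/√g, so T'/T = √(9.800/9.763) = 1.00189.
In 43200 s of true time the clock registers 43200/1.00189 = 43118.4 s, so it loses 82 s.

lose 82 s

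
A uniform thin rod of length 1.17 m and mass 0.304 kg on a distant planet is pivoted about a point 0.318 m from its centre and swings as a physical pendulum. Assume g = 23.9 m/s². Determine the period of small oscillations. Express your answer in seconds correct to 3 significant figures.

1.06 s

For a physical pendulum T = 2π√(I/(mgd)), with d = 0.3180 m from pivot to centre of mass.
I_cm = mL²/12 = 0.304 × 1.17²/12 = 0.03468 kg·m²; I = I_cm + md² = 0.03468 + 0.304 × 0.3180² = 0.06542 kg·m².
T = 2π√(0.06542/(0.304 × 23.9 × 0.3180)) = 1.06 s.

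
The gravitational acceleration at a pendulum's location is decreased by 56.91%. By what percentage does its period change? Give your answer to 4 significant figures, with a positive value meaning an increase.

52.34%

T ∝ 1/√g, so T'/T = 1/√(0.43090) = 1.5234.
Percentage change in T = (1.5234 − 1) × 100% = 52.34%.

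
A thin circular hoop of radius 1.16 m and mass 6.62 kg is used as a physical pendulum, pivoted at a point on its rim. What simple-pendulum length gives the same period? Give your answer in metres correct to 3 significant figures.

The equivalent simple-pendulum length is L_eq = I/(md), where I is about the pivot and d = 1.160 m.
I_cm = mR² = 8.908 kg·m², so I = I_cm + md² = 8.908 + 8.908 = 17.82 kg·m².
L_eq = 17.82/(6.62 × 1.160) = 2.32 m.

2.32 m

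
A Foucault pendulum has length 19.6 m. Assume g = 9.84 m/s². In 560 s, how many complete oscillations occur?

T = 2π√(L/g) = 2π√(19.6/9.84) = 8.868 s.
Number of complete oscillations = ⌊560/8.868⌋ = ⌊63.15⌋ = 63.

63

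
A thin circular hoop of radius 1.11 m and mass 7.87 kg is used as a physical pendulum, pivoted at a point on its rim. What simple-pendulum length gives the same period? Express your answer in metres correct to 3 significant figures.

2.22 m

The equivalent simple-pendulum length is L_eq = I/(md), where I is about the pivot and d = 1.110 m.
I_cm = mR² = 9.697 kg·m², so I = I_cm + md² = 9.697 + 9.697 = 19.39 kg·m².
L_eq = 19.39/(7.87 × 1.110) = 2.22 m.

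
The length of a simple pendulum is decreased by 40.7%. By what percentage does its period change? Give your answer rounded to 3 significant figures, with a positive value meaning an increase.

T ∝ √L, so T'/T = √(0.5930) = 0.7701.
Percentage change in T = (0.7701 − 1) × 100% = -23.0%.

-23.0%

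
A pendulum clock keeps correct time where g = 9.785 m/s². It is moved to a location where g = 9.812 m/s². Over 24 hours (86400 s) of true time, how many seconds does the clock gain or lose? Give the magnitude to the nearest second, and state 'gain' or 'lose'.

gain 119 s

The clock's period scales as T ∝ 1/√g, so T'/T = √(9.785/9.812) = 0.998623.
In 86400 s of true time the clock registers 86400/0.998623 = 86519.1 s, so it gains 119 s.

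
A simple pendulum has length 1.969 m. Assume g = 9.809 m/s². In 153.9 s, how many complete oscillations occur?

54

T = 2π√(L/g) = 2π√(1.969/9.809) = 2.8151 s.
Number of complete oscillations = ⌊153.9/2.8151⌋ = ⌊54.670⌋ = 54.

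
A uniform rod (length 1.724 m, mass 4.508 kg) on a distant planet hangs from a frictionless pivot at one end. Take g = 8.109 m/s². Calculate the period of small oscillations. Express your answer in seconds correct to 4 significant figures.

2.365 s

For a physical pendulum T = 2π√(I/(mgd)), with d = 0.86200 m from pivot to centre of mass.
I_cm = mL²/12 = 4.508 × 1.724²/12 = 1.1165 kg·m²; I = I_cm + md² = 1.1165 + 4.508 × 0.86200² = 4.4662 kg·m².
T = 2π√(4.4662/(4.508 × 8.109 × 0.86200)) = 2.365 s.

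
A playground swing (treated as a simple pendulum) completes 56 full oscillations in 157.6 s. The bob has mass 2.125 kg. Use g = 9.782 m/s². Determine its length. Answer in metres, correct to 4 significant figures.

T = 157.6/56 = 2.8143 s.
From T = 2π√(L/g), L = gT²/(4π²) = 9.782 × 2.8143²/(4π²) = 1.962 m.

1.962 m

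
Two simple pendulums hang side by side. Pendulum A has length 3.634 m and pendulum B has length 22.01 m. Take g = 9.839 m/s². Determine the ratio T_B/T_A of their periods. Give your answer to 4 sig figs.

T ∝ √L, so T_B/T_A = √(L_B/L_A) = √(22.01/3.634) = 2.461.

2.461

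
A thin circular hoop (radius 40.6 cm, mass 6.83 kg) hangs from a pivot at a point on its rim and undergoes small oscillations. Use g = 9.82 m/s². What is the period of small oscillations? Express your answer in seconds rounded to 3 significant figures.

I_cm = mr² = 1.126 kg·m². The pivot is at distance d = 0.406 m from the centre of mass.
By the parallel-axis theorem, I = I_cm + md² = 1.126 + 1.126 = 2.252 kg·m².
T = 2π√(I/(mgd)) = 2π√(2.252/(6.83 × 9.82 × 0.406)) = 1.81 s.

1.81 s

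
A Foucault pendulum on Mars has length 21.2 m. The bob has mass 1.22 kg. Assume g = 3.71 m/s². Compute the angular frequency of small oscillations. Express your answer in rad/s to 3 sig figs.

0.418 rad/s

ω = √(g/L) = √(3.71/21.2) = 0.418 rad/s.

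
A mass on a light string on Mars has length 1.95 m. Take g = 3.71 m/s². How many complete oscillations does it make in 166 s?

36

T = 2π√(L/g) = 2π√(1.95/3.71) = 4.555 s.
Number of complete oscillations = ⌊166/4.555⌋ = ⌊36.44⌋ = 36.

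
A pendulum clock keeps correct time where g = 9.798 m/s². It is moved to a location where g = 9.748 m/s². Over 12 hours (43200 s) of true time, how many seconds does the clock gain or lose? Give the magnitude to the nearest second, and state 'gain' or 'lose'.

lose 110 s

The clock's period scales as T ∝ 1/√g, so T'/T = √(9.798/9.748) = 1.00256.
In 43200 s of true time the clock registers 43200/1.00256 = 43089.6 s, so it loses 110 s.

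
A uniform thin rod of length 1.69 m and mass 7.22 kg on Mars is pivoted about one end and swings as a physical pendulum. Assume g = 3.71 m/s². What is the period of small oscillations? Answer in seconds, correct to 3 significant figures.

For a physical pendulum T = 2π√(I/(mgd)), with d = 0.8450 m from pivot to centre of mass.
I_cm = mL²/12 = 7.22 × 1.69²/12 = 1.718 kg·m²; I = I_cm + md² = 1.718 + 7.22 × 0.8450² = 6.874 kg·m².
T = 2π√(6.874/(7.22 × 3.71 × 0.8450)) = 3.46 s.

3.46 s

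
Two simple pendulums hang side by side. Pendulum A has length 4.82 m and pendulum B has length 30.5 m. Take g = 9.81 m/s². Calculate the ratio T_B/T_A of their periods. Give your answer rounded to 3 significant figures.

2.52

T ∝ √L, so T_B/T_A = √(L_B/L_A) = √(30.5/4.82) = 2.52.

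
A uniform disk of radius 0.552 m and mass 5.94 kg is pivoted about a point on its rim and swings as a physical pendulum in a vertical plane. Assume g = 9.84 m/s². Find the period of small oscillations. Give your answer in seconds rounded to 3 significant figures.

I_cm = ½mr² = 0.9050 kg·m². The pivot is at distance d = 0.552 m from the centre of mass.
By the parallel-axis theorem, I = I_cm + md² = 0.9050 + 1.810 = 2.715 kg·m².
T = 2π√(I/(mgd)) = 2π√(2.715/(5.94 × 9.84 × 0.552)) = 1.82 s.

1.82 s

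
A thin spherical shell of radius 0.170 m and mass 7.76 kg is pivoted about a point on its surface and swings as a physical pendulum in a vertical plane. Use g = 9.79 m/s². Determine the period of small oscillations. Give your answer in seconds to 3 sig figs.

I_cm = (2/3)mr² = 0.1495 kg·m². The pivot is at distance d = 0.170 m from the centre of mass.
By the parallel-axis theorem, I = I_cm + md² = 0.1495 + 0.2243 = 0.3738 kg·m².
T = 2π√(I/(mgd)) = 2π√(0.3738/(7.76 × 9.79 × 0.170)) = 1.07 s.

1.07 s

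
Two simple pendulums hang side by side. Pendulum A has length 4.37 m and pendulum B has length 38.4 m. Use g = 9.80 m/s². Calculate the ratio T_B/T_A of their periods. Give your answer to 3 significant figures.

2.96

T ∝ √L, so T_B/T_A = √(L_B/L_A) = √(38.4/4.37) = 2.96.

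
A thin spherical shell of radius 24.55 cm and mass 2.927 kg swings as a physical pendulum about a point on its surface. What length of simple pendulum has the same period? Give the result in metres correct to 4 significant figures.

The equivalent simple-pendulum length is L_eq = I/(md), where I is about the pivot and d = 0.24550 m.
I_cm = (2/3)mR² = 0.11761 kg·m², so I = I_cm + md² = 0.11761 + 0.17641 = 0.29402 kg·m².
L_eq = 0.29402/(2.927 × 0.24550) = 0.4092 m.

0.4092 m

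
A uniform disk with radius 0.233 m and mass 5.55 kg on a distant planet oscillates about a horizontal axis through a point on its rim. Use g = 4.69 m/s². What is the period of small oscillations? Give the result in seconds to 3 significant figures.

I_cm = ½mr² = 0.1507 kg·m². The pivot is at distance d = 0.233 m from the centre of mass.
By the parallel-axis theorem, I = I_cm + md² = 0.1507 + 0.3013 = 0.4520 kg·m².
T = 2π√(I/(mgd)) = 2π√(0.4520/(5.55 × 4.69 × 0.233)) = 1.72 s.

1.72 s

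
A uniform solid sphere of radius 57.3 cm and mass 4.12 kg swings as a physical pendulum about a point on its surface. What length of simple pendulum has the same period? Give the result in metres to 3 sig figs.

0.802 m

The equivalent simple-pendulum length is L_eq = I/(md), where I is about the pivot and d = 0.5730 m.
I_cm = (2/5)mR² = 0.5411 kg·m², so I = I_cm + md² = 0.5411 + 1.353 = 1.894 kg·m².
L_eq = 1.894/(4.12 × 0.5730) = 0.802 m.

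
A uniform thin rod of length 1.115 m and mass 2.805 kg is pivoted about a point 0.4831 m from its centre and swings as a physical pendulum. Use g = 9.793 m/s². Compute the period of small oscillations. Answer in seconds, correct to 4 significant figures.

1.677 s

For a physical pendulum T = 2π√(I/(mgd)), with d = 0.48310 m from pivot to centre of mass.
I_cm = mL²/12 = 2.805 × 1.115²/12 = 0.29060 kg·m²; I = I_cm + md² = 0.29060 + 2.805 × 0.48310² = 0.94525 kg·m².
T = 2π√(0.94525/(2.805 × 9.793 × 0.48310)) = 1.677 s.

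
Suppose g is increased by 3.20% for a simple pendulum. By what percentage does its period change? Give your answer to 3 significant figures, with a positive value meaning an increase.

-1.56%

T ∝ 1/√g, so T'/T = 1/√(1.032) = 0.9844.
Percentage change in T = (0.9844 − 1) × 100% = -1.56%.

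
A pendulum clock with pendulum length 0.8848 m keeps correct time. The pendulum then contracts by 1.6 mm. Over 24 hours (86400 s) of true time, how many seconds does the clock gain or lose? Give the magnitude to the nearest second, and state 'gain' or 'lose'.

T ∝ √L, so T'/T = √(0.88320/0.8848) = 0.999095.
In 86400 s of true time the clock registers 86400/0.999095 = 86478.2 s, so it gains 78 s.

gain 78 s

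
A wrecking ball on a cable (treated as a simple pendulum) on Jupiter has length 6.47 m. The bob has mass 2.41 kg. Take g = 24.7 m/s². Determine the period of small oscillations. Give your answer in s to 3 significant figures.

3.22 s

T = 2π√(L/g) = 2π√(6.47/24.7) = 2π × 0.5118 = 3.22 s.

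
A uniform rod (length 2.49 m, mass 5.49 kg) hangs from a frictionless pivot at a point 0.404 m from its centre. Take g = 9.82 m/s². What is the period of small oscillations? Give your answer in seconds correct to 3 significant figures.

For a physical pendulum T = 2π√(I/(mgd)), with d = 0.4040 m from pivot to centre of mass.
I_cm = mL²/12 = 5.49 × 2.49²/12 = 2.837 kg·m²; I = I_cm + md² = 2.837 + 5.49 × 0.4040² = 3.733 kg·m².
T = 2π√(3.733/(5.49 × 9.82 × 0.4040)) = 2.60 s.

2.60 s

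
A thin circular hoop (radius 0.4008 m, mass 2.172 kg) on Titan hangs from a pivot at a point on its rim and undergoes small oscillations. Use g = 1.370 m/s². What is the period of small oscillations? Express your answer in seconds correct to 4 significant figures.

4.806 s

I_cm = mr² = 0.34891 kg·m². The pivot is at distance d = 0.4008 m from the centre of mass.
By the parallel-axis theorem, I = I_cm + md² = 0.34891 + 0.34891 = 0.69782 kg·m².
T = 2π√(I/(mgd)) = 2π√(0.69782/(2.172 × 1.370 × 0.4008)) = 4.806 s.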